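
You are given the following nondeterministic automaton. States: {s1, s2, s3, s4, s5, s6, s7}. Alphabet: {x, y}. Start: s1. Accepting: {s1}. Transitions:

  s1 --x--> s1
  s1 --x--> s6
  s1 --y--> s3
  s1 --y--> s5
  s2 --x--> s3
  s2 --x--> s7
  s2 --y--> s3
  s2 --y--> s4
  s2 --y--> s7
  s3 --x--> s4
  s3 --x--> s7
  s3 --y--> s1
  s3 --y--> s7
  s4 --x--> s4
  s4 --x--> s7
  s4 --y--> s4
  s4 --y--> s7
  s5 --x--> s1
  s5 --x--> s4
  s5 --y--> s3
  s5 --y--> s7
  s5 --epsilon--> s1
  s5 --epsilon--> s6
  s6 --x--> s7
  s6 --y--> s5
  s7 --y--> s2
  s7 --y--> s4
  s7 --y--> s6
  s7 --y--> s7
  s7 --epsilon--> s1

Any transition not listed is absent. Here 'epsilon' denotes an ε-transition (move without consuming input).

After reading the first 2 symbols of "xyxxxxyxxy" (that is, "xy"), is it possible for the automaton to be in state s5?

Yes

Start in {s1}.
Read 'x': s1→{s1, s6}; now {s1, s6}.
Read 'y': s1→{s3, s5}, s6→{s5}; union {s3, s5}; ε-closure = {s1, s3, s5, s6}.
State s5 is in {s1, s3, s5, s6}.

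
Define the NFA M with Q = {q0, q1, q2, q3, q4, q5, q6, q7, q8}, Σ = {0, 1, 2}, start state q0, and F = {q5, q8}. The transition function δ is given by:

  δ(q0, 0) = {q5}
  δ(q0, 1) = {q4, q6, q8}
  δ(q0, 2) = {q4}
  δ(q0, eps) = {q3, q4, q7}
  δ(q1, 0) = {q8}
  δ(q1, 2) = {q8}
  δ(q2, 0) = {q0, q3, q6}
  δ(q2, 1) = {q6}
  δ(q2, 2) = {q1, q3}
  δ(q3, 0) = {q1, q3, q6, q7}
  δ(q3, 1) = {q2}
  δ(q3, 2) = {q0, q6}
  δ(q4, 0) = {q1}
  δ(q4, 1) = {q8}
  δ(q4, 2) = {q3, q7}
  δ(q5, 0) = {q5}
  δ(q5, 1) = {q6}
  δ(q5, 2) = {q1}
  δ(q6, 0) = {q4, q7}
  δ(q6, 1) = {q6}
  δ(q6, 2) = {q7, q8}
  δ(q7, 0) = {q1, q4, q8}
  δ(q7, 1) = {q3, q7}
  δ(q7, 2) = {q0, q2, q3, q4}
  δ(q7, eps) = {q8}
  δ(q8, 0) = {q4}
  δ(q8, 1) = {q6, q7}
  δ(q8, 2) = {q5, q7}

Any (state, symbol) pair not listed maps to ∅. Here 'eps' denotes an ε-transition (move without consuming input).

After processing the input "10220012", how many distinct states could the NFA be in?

Start: ε-closure({q0}) = {q0, q3, q4, q7, q8}.
Read '1': {q0, q3, q4, q7, q8} → {q2, q3, q4, q6, q7, q8}.
Read '0': {q2, q3, q4, q6, q7, q8} → {q0, q1, q3, q4, q6, q7, q8}.
Read '2': {q0, q1, q3, q4, q6, q7, q8} → {q0, q2, q3, q4, q5, q6, q7, q8}.
Read '2': {q0, q2, q3, q4, q5, q6, q7, q8} → {q0, q1, q2, q3, q4, q5, q6, q7, q8}.
Read '0': {q0, q1, q2, q3, q4, q5, q6, q7, q8} → {q0, q1, q3, q4, q5, q6, q7, q8}.
Read '0': {q0, q1, q3, q4, q5, q6, q7, q8} → {q1, q3, q4, q5, q6, q7, q8}.
Read '1': {q1, q3, q4, q5, q6, q7, q8} → {q2, q3, q6, q7, q8}.
Read '2': {q2, q3, q6, q7, q8} → {q0, q1, q2, q3, q4, q5, q6, q7, q8}.
That set has 9 states.

9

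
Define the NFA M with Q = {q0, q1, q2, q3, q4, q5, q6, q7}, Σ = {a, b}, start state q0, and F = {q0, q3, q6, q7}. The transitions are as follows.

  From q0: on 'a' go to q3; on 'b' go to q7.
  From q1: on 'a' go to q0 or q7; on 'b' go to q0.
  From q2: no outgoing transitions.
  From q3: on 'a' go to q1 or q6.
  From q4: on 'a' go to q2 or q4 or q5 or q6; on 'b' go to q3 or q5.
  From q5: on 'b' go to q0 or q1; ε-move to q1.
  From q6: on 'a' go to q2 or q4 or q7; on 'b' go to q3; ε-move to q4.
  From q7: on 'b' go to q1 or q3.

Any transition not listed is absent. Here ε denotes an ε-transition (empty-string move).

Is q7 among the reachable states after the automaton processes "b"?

Yes

Start in {q0}.
Read 'b': {q0} → {q7}.
State q7 is in {q7}.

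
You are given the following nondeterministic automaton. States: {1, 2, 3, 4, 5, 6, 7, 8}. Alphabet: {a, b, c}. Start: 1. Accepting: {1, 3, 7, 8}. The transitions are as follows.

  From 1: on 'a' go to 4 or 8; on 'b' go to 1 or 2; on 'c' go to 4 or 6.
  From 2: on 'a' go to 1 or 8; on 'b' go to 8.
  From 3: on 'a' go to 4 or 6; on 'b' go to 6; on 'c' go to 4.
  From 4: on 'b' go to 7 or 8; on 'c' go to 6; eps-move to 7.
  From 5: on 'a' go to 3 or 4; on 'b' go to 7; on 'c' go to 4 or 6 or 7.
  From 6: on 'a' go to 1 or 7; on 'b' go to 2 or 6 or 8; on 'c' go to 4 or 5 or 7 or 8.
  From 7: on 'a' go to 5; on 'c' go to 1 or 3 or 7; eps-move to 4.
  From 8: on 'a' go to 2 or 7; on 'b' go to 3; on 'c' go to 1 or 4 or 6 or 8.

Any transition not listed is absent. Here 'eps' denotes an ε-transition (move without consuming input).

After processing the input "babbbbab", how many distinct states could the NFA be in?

Start in {1}.
Read 'b': 1→{1, 2}; now {1, 2}.
Read 'a': 1→{4, 8}, 2→{1, 8}; union {1, 4, 8}; ε-closure = {1, 4, 7, 8}.
Read 'b': 1→{1, 2}, 4→{7, 8}, 7→∅, 8→{3}; union {1, 2, 3, 7, 8}; ε-closure = {1, 2, 3, 4, 7, 8}.
Read 'b': 1→{1, 2}, 2→{8}, 3→{6}, 4→{7, 8}, 7→∅, 8→{3}; union {1, 2, 3, 6, 7, 8}; ε-closure = {1, 2, 3, 4, 6, 7, 8}.
Read 'b': 1→{1, 2}, 2→{8}, 3→{6}, 4→{7, 8}, 6→{2, 6, 8}, 7→∅, 8→{3}; union {1, 2, 3, 6, 7, 8}; ε-closure = {1, 2, 3, 4, 6, 7, 8}.
Read 'b': 1→{1, 2}, 2→{8}, 3→{6}, 4→{7, 8}, 6→{2, 6, 8}, 7→∅, 8→{3}; union {1, 2, 3, 6, 7, 8}; ε-closure = {1, 2, 3, 4, 6, 7, 8}.
Read 'a': 1→{4, 8}, 2→{1, 8}, 3→{4, 6}, 4→∅, 6→{1, 7}, 7→{5}, 8→{2, 7}; now {1, 2, 4, 5, 6, 7, 8}.
Read 'b': 1→{1, 2}, 2→{8}, 4→{7, 8}, 5→{7}, 6→{2, 6, 8}, 7→∅, 8→{3}; union {1, 2, 3, 6, 7, 8}; ε-closure = {1, 2, 3, 4, 6, 7, 8}.
That set has 7 states.

7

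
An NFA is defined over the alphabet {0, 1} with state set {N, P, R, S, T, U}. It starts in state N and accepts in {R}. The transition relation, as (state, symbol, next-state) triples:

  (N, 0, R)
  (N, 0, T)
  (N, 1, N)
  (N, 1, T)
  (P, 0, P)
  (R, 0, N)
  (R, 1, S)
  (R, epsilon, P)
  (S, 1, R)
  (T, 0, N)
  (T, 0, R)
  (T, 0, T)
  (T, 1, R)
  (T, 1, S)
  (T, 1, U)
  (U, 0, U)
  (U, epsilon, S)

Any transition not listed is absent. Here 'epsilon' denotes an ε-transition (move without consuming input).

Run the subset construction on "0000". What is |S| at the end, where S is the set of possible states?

4

Start in {N}.
Read '0': {N} → {P, R, T}.
Read '0': {P, R, T} → {N, P, R, T}.
Read '0': {N, P, R, T} → {N, P, R, T}.
Read '0': {N, P, R, T} → {N, P, R, T}.
That set has 4 states.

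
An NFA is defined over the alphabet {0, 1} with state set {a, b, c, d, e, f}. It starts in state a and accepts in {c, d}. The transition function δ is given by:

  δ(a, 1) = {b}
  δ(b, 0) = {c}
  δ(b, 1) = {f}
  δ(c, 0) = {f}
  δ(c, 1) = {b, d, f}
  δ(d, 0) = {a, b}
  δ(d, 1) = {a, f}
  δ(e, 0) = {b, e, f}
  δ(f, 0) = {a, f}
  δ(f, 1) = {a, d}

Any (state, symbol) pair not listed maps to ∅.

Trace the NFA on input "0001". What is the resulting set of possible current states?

Start in {a}.
Read '0': {a} → ∅.
The set is empty and remains empty for the remaining 3 symbols.

∅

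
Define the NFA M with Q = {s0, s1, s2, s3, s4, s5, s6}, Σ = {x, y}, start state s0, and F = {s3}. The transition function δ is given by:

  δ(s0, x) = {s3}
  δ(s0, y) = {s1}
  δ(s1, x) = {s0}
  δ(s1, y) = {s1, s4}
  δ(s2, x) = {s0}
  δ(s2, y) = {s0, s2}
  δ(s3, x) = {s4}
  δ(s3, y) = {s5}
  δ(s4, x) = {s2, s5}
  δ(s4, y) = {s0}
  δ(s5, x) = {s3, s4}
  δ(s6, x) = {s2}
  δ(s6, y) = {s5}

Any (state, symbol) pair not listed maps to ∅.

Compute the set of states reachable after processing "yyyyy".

{s0, s1, s4}

Start in {s0}.
Read 'y': {s0} → {s1}.
Read 'y': {s1} → {s1, s4}.
Read 'y': {s1, s4} → {s0, s1, s4}.
Read 'y': {s0, s1, s4} → {s0, s1, s4}.
Read 'y': {s0, s1, s4} → {s0, s1, s4}.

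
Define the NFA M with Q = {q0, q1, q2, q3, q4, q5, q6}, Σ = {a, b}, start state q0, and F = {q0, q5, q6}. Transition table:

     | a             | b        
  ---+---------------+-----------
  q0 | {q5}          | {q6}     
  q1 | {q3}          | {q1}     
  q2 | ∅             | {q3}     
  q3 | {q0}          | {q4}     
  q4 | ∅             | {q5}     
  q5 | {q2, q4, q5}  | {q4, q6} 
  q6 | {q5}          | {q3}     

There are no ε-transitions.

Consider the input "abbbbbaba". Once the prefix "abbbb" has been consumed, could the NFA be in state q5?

Yes

Start in {q0}.
Read 'a': {q0} → {q5}.
Read 'b': {q5} → {q4, q6}.
Read 'b': {q4, q6} → {q3, q5}.
Read 'b': {q3, q5} → {q4, q6}.
Read 'b': {q4, q6} → {q3, q5}.
State q5 is in {q3, q5}.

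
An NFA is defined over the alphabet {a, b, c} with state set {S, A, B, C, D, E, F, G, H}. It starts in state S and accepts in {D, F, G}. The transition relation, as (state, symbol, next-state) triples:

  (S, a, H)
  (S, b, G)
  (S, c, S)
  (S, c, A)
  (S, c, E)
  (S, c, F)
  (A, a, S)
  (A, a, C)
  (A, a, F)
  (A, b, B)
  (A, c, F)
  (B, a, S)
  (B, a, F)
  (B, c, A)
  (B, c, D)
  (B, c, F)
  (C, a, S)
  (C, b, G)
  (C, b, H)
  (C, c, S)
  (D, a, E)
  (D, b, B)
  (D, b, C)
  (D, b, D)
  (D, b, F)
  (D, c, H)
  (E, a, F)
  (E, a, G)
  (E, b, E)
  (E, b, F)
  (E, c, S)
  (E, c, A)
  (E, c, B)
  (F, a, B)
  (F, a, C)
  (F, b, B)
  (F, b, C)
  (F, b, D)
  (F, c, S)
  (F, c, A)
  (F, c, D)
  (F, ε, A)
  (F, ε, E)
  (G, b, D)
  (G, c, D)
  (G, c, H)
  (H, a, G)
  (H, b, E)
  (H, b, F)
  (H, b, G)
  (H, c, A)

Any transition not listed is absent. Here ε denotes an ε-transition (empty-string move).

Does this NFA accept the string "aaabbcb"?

Start in {S}.
Read 'a': S→{H}; now {H}.
Read 'a': H→{G}; now {G}.
Read 'a': G→∅; now ∅.
The set is empty and remains empty for the remaining 4 symbols.
The final set ∅ contains no accepting state.

No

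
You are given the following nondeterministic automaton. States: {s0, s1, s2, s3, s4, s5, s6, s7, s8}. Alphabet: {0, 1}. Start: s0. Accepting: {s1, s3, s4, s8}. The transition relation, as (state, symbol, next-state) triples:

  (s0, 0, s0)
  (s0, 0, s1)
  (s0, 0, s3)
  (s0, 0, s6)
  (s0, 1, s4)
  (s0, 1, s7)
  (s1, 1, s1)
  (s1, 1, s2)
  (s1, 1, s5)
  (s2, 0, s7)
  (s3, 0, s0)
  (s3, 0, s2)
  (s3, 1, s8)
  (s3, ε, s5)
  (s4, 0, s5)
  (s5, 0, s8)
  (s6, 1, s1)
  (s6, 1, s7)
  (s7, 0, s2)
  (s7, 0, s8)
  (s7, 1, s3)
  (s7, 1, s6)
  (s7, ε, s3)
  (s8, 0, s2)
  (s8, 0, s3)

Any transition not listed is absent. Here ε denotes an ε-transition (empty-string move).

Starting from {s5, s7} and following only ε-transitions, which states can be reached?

{s3, s5, s7}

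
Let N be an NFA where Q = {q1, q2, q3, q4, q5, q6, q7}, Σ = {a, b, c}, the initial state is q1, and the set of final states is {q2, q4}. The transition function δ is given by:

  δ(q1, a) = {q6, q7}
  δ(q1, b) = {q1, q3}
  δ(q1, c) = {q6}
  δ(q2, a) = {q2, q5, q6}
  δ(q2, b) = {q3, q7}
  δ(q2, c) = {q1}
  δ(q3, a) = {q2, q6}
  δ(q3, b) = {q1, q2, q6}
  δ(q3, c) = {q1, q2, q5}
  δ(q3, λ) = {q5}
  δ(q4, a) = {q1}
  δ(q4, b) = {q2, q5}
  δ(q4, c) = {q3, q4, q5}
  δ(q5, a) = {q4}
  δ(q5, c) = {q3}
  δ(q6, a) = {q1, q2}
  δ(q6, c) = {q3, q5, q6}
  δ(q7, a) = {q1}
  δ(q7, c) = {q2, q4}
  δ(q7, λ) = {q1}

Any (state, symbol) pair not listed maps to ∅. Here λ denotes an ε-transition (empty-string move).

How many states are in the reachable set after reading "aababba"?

6

Start in {q1}.
Read 'a': {q1} → {q1, q6, q7}.
Read 'a': {q1, q6, q7} → {q1, q2, q6, q7}.
Read 'b': {q1, q2, q6, q7} → {q1, q3, q5, q7}.
Read 'a': {q1, q3, q5, q7} → {q1, q2, q4, q6, q7}.
Read 'b': {q1, q2, q4, q6, q7} → {q1, q2, q3, q5, q7}.
Read 'b': {q1, q2, q3, q5, q7} → {q1, q2, q3, q5, q6, q7}.
Read 'a': {q1, q2, q3, q5, q6, q7} → {q1, q2, q4, q5, q6, q7}.
That set has 6 states.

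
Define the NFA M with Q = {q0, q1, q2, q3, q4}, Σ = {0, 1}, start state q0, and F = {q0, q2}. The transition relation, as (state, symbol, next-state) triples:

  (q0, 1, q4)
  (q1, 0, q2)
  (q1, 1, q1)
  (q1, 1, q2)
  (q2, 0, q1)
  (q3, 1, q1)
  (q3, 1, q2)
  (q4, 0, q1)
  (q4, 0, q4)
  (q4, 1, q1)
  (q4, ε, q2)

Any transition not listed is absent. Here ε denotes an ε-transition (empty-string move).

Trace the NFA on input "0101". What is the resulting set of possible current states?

Start in {q0}.
Read '0': {q0} → ∅.
The set is empty and remains empty for the remaining 3 symbols.

∅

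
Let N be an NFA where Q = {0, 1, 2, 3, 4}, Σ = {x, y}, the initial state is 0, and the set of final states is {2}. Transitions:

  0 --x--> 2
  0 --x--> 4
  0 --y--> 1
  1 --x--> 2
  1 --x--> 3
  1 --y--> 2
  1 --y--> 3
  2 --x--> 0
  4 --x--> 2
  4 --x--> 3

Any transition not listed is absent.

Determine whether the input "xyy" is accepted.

Start in {0}.
Read 'x': {0} → {2, 4}.
Read 'y': {2, 4} → ∅.
The set is empty and remains empty for the remaining 1 symbol.
The final set ∅ contains no accepting state.

No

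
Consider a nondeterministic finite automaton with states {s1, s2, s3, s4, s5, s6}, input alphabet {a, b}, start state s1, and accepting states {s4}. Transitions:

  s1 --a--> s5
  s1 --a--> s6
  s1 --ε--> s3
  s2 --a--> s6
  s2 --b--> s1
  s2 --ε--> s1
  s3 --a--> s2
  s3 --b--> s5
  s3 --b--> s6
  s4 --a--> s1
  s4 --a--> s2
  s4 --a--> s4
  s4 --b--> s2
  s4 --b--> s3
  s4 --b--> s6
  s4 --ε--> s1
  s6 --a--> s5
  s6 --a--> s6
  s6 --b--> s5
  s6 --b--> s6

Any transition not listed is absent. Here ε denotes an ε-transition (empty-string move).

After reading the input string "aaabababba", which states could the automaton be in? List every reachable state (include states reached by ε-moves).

{s5, s6}

Start: ε-closure({s1}) = {s1, s3}.
Read 'a': s1→{s5, s6}, s3→{s2}; union {s2, s5, s6}; ε-closure = {s1, s2, s3, s5, s6}.
Read 'a': s1→{s5, s6}, s2→{s6}, s3→{s2}, s5→∅, s6→{s5, s6}; union {s2, s5, s6}; ε-closure = {s1, s2, s3, s5, s6}.
Read 'a': s1→{s5, s6}, s2→{s6}, s3→{s2}, s5→∅, s6→{s5, s6}; union {s2, s5, s6}; ε-closure = {s1, s2, s3, s5, s6}.
Read 'b': s1→∅, s2→{s1}, s3→{s5, s6}, s5→∅, s6→{s5, s6}; union {s1, s5, s6}; ε-closure = {s1, s3, s5, s6}.
Read 'a': s1→{s5, s6}, s3→{s2}, s5→∅, s6→{s5, s6}; union {s2, s5, s6}; ε-closure = {s1, s2, s3, s5, s6}.
Read 'b': s1→∅, s2→{s1}, s3→{s5, s6}, s5→∅, s6→{s5, s6}; union {s1, s5, s6}; ε-closure = {s1, s3, s5, s6}.
Read 'a': s1→{s5, s6}, s3→{s2}, s5→∅, s6→{s5, s6}; union {s2, s5, s6}; ε-closure = {s1, s2, s3, s5, s6}.
Read 'b': s1→∅, s2→{s1}, s3→{s5, s6}, s5→∅, s6→{s5, s6}; union {s1, s5, s6}; ε-closure = {s1, s3, s5, s6}.
Read 'b': s1→∅, s3→{s5, s6}, s5→∅, s6→{s5, s6}; now {s5, s6}.
Read 'a': s5→∅, s6→{s5, s6}; now {s5, s6}.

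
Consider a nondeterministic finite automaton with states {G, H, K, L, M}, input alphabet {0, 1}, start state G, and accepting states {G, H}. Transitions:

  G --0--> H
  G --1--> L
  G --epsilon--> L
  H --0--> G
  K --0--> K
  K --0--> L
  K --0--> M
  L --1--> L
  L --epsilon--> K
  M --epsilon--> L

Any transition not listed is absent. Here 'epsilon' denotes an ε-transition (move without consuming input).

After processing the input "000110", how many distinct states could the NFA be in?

3

Start: ε-closure({G}) = {G, K, L}.
Read '0': G→{H}, K→{K, L, M}, L→∅; now {H, K, L, M}.
Read '0': H→{G}, K→{K, L, M}, L→∅, M→∅; now {G, K, L, M}.
Read '0': G→{H}, K→{K, L, M}, L→∅, M→∅; now {H, K, L, M}.
Read '1': H→∅, K→∅, L→{L}, M→∅; union {L}; ε-closure = {K, L}.
Read '1': K→∅, L→{L}; union {L}; ε-closure = {K, L}.
Read '0': K→{K, L, M}, L→∅; now {K, L, M}.
That set has 3 states.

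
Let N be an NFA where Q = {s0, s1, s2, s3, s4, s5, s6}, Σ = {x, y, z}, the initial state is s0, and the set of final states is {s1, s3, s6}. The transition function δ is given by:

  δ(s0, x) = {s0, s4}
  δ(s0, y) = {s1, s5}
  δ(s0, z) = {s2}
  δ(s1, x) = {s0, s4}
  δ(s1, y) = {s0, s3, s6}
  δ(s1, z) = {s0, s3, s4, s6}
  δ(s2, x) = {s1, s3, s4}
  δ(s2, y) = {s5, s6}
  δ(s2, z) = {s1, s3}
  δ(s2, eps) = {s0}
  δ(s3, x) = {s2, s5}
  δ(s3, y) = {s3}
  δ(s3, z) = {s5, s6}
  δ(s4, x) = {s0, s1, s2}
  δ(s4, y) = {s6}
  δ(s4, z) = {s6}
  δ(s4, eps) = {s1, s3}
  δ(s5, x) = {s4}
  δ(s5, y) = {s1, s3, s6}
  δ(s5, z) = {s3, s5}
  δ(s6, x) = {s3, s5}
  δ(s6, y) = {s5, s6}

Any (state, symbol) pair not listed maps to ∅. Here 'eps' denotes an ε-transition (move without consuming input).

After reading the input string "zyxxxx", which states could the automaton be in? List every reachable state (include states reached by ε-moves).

{s0, s1, s2, s3, s4, s5}

Start in {s0}.
Read 'z': s0→{s2}; union {s2}; ε-closure = {s0, s2}.
Read 'y': s0→{s1, s5}, s2→{s5, s6}; now {s1, s5, s6}.
Read 'x': s1→{s0, s4}, s5→{s4}, s6→{s3, s5}; union {s0, s3, s4, s5}; ε-closure = {s0, s1, s3, s4, s5}.
Read 'x': s0→{s0, s4}, s1→{s0, s4}, s3→{s2, s5}, s4→{s0, s1, s2}, s5→{s4}; union {s0, s1, s2, s4, s5}; ε-closure = {s0, s1, s2, s3, s4, s5}.
Read 'x': s0→{s0, s4}, s1→{s0, s4}, s2→{s1, s3, s4}, s3→{s2, s5}, s4→{s0, s1, s2}, s5→{s4}; now {s0, s1, s2, s3, s4, s5}.
Read 'x': s0→{s0, s4}, s1→{s0, s4}, s2→{s1, s3, s4}, s3→{s2, s5}, s4→{s0, s1, s2}, s5→{s4}; now {s0, s1, s2, s3, s4, s5}.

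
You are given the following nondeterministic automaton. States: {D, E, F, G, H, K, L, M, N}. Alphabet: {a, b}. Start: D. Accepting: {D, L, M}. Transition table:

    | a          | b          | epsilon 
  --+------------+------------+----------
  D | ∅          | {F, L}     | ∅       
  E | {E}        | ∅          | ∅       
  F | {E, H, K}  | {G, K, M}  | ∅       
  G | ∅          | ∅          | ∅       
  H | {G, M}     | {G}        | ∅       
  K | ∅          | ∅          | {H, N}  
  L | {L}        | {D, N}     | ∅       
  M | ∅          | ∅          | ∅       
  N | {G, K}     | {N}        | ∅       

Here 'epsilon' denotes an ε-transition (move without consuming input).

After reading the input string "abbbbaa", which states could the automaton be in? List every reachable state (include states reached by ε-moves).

Start in {D}.
Read 'a': D→∅; now ∅.
The set is empty and remains empty for the remaining 6 symbols.

∅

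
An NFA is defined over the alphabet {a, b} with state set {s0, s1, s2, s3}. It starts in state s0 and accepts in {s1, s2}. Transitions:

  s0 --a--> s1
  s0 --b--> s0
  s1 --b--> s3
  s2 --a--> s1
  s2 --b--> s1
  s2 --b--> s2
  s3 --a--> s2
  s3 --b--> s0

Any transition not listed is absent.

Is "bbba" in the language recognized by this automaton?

Start in {s0}.
Read 'b': s0→{s0}; now {s0}.
Read 'b': s0→{s0}; now {s0}.
Read 'b': s0→{s0}; now {s0}.
Read 'a': s0→{s1}; now {s1}.
The final set {s1} contains the accepting state s1.

Yes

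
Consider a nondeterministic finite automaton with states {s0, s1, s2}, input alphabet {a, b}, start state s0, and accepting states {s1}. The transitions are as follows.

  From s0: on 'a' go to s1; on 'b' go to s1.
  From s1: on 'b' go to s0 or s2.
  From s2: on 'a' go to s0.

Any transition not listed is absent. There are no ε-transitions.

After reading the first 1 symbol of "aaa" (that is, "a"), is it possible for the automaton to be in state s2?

Start in {s0}.
Read 'a': s0→{s1}; now {s1}.
State s2 is not in {s1}.

No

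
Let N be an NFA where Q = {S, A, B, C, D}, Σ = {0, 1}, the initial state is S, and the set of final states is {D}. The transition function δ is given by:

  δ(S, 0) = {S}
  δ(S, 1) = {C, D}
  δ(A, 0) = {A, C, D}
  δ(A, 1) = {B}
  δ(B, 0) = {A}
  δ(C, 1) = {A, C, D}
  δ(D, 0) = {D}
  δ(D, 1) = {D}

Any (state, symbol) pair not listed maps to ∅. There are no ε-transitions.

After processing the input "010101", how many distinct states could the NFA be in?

Start in {S}.
Read '0': {S} → {S}.
Read '1': {S} → {C, D}.
Read '0': {C, D} → {D}.
Read '1': {D} → {D}.
Read '0': {D} → {D}.
Read '1': {D} → {D}.
That set has 1 state.

1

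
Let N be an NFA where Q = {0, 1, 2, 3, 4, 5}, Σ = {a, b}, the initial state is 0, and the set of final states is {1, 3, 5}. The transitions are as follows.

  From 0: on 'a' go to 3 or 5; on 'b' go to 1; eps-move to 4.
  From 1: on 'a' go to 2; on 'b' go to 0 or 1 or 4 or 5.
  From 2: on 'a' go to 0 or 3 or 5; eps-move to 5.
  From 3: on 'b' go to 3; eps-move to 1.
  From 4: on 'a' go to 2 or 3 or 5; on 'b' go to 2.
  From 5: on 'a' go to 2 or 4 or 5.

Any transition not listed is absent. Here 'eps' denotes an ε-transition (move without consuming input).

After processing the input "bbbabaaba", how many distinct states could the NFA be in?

Start: ε-closure({0}) = {0, 4}.
Read 'b': {0, 4} → {1, 2, 5}.
Read 'b': {1, 2, 5} → {0, 1, 4, 5}.
Read 'b': {0, 1, 4, 5} → {0, 1, 2, 4, 5}.
Read 'a': {0, 1, 2, 4, 5} → {0, 1, 2, 3, 4, 5}.
Read 'b': {0, 1, 2, 3, 4, 5} → {0, 1, 2, 3, 4, 5}.
Read 'a': {0, 1, 2, 3, 4, 5} → {0, 1, 2, 3, 4, 5}.
Read 'a': {0, 1, 2, 3, 4, 5} → {0, 1, 2, 3, 4, 5}.
Read 'b': {0, 1, 2, 3, 4, 5} → {0, 1, 2, 3, 4, 5}.
Read 'a': {0, 1, 2, 3, 4, 5} → {0, 1, 2, 3, 4, 5}.
That set has 6 states.

6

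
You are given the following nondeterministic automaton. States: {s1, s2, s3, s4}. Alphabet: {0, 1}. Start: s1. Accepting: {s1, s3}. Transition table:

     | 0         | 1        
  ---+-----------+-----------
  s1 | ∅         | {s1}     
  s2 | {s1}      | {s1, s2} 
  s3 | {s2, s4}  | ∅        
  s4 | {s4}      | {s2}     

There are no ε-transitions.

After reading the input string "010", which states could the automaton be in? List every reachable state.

∅

Start in {s1}.
Read '0': s1→∅; now ∅.
The set is empty and remains empty for the remaining 2 symbols.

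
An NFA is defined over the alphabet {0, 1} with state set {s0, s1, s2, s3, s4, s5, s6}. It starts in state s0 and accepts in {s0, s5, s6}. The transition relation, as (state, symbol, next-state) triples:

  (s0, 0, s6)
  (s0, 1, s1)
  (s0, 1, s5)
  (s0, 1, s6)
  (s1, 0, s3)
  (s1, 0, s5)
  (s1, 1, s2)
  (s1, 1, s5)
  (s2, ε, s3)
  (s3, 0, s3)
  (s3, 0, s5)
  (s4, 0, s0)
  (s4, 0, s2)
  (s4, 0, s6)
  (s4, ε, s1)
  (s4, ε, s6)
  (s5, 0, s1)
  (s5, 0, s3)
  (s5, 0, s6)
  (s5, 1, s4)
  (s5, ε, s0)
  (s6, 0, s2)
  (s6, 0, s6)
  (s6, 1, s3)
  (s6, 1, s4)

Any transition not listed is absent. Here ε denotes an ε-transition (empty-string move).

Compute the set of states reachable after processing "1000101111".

{s0, s1, s2, s3, s4, s5, s6}

Start in {s0}.
Read '1': s0→{s1, s5, s6}; union {s1, s5, s6}; ε-closure = {s0, s1, s5, s6}.
Read '0': s0→{s6}, s1→{s3, s5}, s5→{s1, s3, s6}, s6→{s2, s6}; union {s1, s2, s3, s5, s6}; ε-closure = {s0, s1, s2, s3, s5, s6}.
Read '0': s0→{s6}, s1→{s3, s5}, s2→∅, s3→{s3, s5}, s5→{s1, s3, s6}, s6→{s2, s6}; union {s1, s2, s3, s5, s6}; ε-closure = {s0, s1, s2, s3, s5, s6}.
Read '0': s0→{s6}, s1→{s3, s5}, s2→∅, s3→{s3, s5}, s5→{s1, s3, s6}, s6→{s2, s6}; union {s1, s2, s3, s5, s6}; ε-closure = {s0, s1, s2, s3, s5, s6}.
Read '1': s0→{s1, s5, s6}, s1→{s2, s5}, s2→∅, s3→∅, s5→{s4}, s6→{s3, s4}; union {s1, s2, s3, s4, s5, s6}; ε-closure = {s0, s1, s2, s3, s4, s5, s6}.
Read '0': s0→{s6}, s1→{s3, s5}, s2→∅, s3→{s3, s5}, s4→{s0, s2, s6}, s5→{s1, s3, s6}, s6→{s2, s6}; now {s0, s1, s2, s3, s5, s6}.
Read '1': s0→{s1, s5, s6}, s1→{s2, s5}, s2→∅, s3→∅, s5→{s4}, s6→{s3, s4}; union {s1, s2, s3, s4, s5, s6}; ε-closure = {s0, s1, s2, s3, s4, s5, s6}.
Read '1': s0→{s1, s5, s6}, s1→{s2, s5}, s2→∅, s3→∅, s4→∅, s5→{s4}, s6→{s3, s4}; union {s1, s2, s3, s4, s5, s6}; ε-closure = {s0, s1, s2, s3, s4, s5, s6}.
Read '1': s0→{s1, s5, s6}, s1→{s2, s5}, s2→∅, s3→∅, s4→∅, s5→{s4}, s6→{s3, s4}; union {s1, s2, s3, s4, s5, s6}; ε-closure = {s0, s1, s2, s3, s4, s5, s6}.
Read '1': s0→{s1, s5, s6}, s1→{s2, s5}, s2→∅, s3→∅, s4→∅, s5→{s4}, s6→{s3, s4}; union {s1, s2, s3, s4, s5, s6}; ε-closure = {s0, s1, s2, s3, s4, s5, s6}.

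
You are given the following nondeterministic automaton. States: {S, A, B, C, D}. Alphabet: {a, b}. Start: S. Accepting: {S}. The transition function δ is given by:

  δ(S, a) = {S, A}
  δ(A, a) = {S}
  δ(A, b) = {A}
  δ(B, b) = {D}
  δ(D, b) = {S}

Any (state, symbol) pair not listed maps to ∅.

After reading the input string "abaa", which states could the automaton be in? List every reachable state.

{S, A}

Start in {S}.
Read 'a': {S} → {S, A}.
Read 'b': {S, A} → {A}.
Read 'a': {A} → {S}.
Read 'a': {S} → {S, A}.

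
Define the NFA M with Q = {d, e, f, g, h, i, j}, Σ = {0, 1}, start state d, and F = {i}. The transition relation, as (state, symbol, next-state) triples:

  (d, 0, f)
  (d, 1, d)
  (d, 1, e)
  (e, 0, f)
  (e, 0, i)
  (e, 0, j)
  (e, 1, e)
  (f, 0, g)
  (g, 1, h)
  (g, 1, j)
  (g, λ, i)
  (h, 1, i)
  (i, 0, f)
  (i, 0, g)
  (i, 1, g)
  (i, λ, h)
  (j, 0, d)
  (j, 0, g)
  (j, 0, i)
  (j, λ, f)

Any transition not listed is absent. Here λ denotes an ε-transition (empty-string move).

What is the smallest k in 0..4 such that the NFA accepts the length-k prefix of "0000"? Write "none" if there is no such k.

Start in {d}.
Read '0': {d} → {f}.
Read '0': {f} → {g, h, i}.
None of the earlier sets intersect F, but {g, h, i} does.

2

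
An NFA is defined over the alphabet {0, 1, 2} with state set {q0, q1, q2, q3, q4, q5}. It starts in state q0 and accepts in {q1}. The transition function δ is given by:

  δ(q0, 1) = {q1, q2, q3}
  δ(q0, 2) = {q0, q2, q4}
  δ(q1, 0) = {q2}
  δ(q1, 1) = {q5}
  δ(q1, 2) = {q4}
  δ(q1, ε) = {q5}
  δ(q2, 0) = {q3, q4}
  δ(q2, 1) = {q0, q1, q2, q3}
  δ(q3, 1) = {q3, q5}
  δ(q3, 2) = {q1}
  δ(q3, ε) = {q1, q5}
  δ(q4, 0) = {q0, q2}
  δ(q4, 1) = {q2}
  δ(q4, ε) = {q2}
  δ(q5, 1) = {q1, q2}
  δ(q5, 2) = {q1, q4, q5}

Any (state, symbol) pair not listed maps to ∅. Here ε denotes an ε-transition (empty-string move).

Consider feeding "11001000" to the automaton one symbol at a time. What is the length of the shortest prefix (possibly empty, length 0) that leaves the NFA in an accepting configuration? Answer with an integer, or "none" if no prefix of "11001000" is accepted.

1

Start in {q0}.
Read '1': {q0} → {q1, q2, q3, q5}.
None of the earlier sets intersect F, but {q1, q2, q3, q5} does.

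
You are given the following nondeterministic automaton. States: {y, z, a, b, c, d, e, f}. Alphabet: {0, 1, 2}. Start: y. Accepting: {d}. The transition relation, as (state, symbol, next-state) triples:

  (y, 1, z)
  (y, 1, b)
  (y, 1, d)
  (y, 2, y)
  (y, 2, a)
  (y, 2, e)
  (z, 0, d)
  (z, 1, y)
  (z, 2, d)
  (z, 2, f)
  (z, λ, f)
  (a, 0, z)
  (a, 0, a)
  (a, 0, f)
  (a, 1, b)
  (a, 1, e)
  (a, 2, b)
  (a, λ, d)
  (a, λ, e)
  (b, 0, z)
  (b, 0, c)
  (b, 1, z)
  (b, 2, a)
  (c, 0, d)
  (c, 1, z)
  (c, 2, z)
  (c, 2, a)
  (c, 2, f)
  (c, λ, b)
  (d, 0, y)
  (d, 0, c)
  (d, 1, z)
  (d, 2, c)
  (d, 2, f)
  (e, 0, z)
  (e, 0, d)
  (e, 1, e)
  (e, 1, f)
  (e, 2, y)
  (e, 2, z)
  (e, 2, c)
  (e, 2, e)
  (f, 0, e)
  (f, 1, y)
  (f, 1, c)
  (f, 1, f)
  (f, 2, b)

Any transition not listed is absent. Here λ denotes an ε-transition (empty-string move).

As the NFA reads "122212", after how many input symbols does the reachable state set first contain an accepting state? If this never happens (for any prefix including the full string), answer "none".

1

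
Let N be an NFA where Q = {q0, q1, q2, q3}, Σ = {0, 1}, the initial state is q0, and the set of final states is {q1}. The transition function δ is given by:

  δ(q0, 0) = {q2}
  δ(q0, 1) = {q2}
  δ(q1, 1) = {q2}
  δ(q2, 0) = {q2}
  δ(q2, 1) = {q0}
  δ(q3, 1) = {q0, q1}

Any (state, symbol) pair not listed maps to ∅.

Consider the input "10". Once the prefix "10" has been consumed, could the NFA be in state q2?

Yes

Start in {q0}.
Read '1': q0→{q2}; now {q2}.
Read '0': q2→{q2}; now {q2}.
State q2 is in {q2}.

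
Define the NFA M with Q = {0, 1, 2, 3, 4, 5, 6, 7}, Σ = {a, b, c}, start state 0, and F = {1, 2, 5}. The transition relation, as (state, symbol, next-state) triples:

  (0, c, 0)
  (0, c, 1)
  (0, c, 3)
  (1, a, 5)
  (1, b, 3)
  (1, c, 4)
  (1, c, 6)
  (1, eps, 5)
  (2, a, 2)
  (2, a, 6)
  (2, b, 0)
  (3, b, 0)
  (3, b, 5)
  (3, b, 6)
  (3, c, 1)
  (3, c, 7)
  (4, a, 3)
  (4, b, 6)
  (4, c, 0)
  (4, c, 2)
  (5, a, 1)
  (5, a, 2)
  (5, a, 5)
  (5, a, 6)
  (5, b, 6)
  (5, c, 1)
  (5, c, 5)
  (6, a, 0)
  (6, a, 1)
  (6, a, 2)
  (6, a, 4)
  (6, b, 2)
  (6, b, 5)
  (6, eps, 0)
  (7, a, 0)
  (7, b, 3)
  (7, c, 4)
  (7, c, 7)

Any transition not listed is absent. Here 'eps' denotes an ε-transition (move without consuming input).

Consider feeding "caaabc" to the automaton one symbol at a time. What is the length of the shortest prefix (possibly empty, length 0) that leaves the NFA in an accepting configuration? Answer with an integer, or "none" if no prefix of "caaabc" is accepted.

1

Start in {0}.
Read 'c': 0→{0, 1, 3}; union {0, 1, 3}; ε-closure = {0, 1, 3, 5}.
None of the earlier sets intersect F, but {0, 1, 3, 5} does.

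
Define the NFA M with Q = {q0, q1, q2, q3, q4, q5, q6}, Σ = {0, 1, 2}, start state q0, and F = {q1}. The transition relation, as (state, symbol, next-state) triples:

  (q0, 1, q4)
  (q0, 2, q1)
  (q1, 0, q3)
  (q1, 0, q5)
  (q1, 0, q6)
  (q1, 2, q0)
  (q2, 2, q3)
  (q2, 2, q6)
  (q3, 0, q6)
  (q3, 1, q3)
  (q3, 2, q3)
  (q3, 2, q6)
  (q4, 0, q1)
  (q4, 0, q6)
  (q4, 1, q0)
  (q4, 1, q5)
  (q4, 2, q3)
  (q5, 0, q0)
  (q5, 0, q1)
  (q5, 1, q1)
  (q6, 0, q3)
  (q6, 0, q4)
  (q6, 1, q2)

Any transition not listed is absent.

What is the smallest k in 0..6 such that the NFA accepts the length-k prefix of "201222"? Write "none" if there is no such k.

1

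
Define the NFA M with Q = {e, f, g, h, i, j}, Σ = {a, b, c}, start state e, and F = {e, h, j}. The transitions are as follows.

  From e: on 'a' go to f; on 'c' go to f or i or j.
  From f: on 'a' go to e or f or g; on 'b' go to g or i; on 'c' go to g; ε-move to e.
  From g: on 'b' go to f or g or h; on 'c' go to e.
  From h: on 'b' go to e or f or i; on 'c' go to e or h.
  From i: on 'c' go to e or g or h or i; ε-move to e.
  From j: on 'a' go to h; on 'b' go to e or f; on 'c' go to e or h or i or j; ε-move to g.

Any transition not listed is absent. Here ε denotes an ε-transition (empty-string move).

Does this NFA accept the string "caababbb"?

Yes

Start in {e}.
Read 'c': e→{f, i, j}; union {f, i, j}; ε-closure = {e, f, g, i, j}.
Read 'a': e→{f}, f→{e, f, g}, g→∅, i→∅, j→{h}; now {e, f, g, h}.
Read 'a': e→{f}, f→{e, f, g}, g→∅, h→∅; now {e, f, g}.
Read 'b': e→∅, f→{g, i}, g→{f, g, h}; union {f, g, h, i}; ε-closure = {e, f, g, h, i}.
Read 'a': e→{f}, f→{e, f, g}, g→∅, h→∅, i→∅; now {e, f, g}.
Read 'b': e→∅, f→{g, i}, g→{f, g, h}; union {f, g, h, i}; ε-closure = {e, f, g, h, i}.
Read 'b': e→∅, f→{g, i}, g→{f, g, h}, h→{e, f, i}, i→∅; now {e, f, g, h, i}.
Read 'b': e→∅, f→{g, i}, g→{f, g, h}, h→{e, f, i}, i→∅; now {e, f, g, h, i}.
The final set {e, f, g, h, i} contains the accepting states e, h.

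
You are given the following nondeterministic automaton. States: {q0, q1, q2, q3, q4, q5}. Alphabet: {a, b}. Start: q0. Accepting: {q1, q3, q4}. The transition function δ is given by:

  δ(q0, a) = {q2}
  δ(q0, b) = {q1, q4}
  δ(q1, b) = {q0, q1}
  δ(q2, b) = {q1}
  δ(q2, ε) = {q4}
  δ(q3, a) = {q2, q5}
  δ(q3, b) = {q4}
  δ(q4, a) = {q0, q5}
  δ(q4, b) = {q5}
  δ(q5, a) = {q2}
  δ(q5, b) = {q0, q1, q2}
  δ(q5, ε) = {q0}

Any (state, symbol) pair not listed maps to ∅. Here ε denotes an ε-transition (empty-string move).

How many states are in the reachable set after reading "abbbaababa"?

4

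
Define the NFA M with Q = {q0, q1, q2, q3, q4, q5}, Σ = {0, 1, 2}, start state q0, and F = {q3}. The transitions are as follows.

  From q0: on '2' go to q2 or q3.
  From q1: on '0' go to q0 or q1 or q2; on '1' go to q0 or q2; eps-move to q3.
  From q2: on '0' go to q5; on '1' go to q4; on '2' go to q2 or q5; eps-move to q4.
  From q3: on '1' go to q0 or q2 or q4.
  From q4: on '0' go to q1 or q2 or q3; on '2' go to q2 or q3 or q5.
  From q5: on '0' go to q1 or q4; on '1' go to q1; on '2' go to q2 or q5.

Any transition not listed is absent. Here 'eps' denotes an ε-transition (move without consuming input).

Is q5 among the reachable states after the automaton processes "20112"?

Yes

Start in {q0}.
Read '2': q0→{q2, q3}; union {q2, q3}; ε-closure = {q2, q3, q4}.
Read '0': q2→{q5}, q3→∅, q4→{q1, q2, q3}; union {q1, q2, q3, q5}; ε-closure = {q1, q2, q3, q4, q5}.
Read '1': q1→{q0, q2}, q2→{q4}, q3→{q0, q2, q4}, q4→∅, q5→{q1}; union {q0, q1, q2, q4}; ε-closure = {q0, q1, q2, q3, q4}.
Read '1': q0→∅, q1→{q0, q2}, q2→{q4}, q3→{q0, q2, q4}, q4→∅; now {q0, q2, q4}.
Read '2': q0→{q2, q3}, q2→{q2, q5}, q4→{q2, q3, q5}; union {q2, q3, q5}; ε-closure = {q2, q3, q4, q5}.
State q5 is in {q2, q3, q4, q5}.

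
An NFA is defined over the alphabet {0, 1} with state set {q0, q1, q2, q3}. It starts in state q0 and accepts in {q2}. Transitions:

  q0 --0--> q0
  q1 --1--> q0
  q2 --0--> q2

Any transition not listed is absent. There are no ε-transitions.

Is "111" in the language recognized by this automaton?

No

Start in {q0}.
Read '1': q0→∅; now ∅.
The set is empty and remains empty for the remaining 2 symbols.
The final set ∅ contains no accepting state.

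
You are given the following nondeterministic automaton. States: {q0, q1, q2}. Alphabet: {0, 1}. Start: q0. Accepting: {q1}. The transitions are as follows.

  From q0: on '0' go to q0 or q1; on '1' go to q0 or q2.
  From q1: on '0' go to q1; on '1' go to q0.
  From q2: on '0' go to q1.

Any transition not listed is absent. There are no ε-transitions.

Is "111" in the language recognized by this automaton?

No

Start in {q0}.
Read '1': q0→{q0, q2}; now {q0, q2}.
Read '1': q0→{q0, q2}, q2→∅; now {q0, q2}.
Read '1': q0→{q0, q2}, q2→∅; now {q0, q2}.
The final set {q0, q2} contains no accepting state.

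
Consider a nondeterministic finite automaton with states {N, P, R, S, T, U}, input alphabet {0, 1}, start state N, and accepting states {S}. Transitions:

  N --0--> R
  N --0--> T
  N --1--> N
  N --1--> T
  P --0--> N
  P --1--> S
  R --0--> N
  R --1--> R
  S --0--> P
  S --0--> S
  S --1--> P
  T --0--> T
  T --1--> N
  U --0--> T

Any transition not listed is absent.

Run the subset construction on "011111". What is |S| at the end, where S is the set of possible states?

Start in {N}.
Read '0': {N} → {R, T}.
Read '1': {R, T} → {N, R}.
Read '1': {N, R} → {N, R, T}.
Read '1': {N, R, T} → {N, R, T}.
Read '1': {N, R, T} → {N, R, T}.
Read '1': {N, R, T} → {N, R, T}.
That set has 3 states.

3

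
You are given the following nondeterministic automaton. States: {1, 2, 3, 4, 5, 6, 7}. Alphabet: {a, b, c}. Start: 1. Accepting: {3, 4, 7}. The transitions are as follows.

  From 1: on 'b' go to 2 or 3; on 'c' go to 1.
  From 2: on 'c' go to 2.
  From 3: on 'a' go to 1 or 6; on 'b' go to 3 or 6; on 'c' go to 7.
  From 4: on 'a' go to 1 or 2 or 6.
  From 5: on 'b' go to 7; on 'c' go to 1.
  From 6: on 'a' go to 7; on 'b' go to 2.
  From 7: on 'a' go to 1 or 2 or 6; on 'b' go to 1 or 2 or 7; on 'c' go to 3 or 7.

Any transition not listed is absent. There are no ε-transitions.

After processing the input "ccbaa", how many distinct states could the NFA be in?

1

Start in {1}.
Read 'c': 1→{1}; now {1}.
Read 'c': 1→{1}; now {1}.
Read 'b': 1→{2, 3}; now {2, 3}.
Read 'a': 2→∅, 3→{1, 6}; now {1, 6}.
Read 'a': 1→∅, 6→{7}; now {7}.
That set has 1 state.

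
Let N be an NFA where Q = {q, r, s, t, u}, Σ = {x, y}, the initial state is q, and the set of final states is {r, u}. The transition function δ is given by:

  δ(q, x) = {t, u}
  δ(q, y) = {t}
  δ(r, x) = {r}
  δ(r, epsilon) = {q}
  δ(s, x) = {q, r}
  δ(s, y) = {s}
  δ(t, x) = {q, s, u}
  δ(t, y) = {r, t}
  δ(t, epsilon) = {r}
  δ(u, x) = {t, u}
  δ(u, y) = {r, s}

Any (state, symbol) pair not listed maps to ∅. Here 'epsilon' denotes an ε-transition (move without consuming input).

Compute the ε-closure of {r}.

{q, r}

Begin with {r}.
ε-move r → q; add q.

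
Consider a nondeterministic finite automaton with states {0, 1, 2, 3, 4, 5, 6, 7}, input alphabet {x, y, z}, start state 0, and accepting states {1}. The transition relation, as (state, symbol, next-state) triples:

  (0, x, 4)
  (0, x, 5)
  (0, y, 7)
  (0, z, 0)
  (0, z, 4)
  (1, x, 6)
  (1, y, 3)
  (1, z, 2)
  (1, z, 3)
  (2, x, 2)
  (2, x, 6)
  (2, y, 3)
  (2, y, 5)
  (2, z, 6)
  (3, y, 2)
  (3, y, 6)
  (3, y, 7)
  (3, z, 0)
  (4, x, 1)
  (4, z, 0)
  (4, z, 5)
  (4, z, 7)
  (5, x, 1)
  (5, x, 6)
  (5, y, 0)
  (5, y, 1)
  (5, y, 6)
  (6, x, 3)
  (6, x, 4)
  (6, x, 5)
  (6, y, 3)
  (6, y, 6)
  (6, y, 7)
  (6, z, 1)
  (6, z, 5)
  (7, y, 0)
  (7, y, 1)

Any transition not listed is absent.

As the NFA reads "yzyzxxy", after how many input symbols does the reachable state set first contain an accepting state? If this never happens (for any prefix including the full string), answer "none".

none

Start in {0}.
Read 'y': {0} → {7}.
Read 'z': {7} → ∅.
The set is empty and remains empty for the remaining 5 symbols.
No reachable set along the way intersects F.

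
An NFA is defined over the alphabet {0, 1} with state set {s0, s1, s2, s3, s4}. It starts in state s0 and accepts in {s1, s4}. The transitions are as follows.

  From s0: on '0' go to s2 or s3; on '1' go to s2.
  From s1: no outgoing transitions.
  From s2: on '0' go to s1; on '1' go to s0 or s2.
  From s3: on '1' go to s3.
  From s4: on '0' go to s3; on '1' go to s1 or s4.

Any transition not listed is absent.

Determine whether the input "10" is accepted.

Yes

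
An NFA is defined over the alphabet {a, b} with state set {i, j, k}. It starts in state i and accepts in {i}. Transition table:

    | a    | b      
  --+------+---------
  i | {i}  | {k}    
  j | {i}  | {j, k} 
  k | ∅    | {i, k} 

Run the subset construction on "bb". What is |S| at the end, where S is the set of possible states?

Start in {i}.
Read 'b': {i} → {k}.
Read 'b': {k} → {i, k}.
That set has 2 states.

2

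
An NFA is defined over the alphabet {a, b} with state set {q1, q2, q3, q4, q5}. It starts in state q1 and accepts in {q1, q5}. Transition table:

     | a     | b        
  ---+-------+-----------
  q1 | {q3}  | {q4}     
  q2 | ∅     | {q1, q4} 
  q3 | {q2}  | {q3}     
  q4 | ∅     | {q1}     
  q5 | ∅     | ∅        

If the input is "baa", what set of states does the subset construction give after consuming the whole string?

Start in {q1}.
Read 'b': q1→{q4}; now {q4}.
Read 'a': q4→∅; now ∅.
The set is empty and remains empty for the remaining 1 symbol.

∅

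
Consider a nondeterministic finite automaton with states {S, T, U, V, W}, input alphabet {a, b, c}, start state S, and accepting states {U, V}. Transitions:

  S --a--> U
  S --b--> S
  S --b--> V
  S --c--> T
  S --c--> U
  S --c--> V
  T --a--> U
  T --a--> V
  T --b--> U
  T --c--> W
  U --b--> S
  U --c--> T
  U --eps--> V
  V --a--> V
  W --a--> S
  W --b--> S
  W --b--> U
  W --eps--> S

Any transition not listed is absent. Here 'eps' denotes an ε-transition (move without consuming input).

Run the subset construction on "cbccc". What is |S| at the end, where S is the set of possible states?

5

Start in {S}.
Read 'c': S→{T, U, V}; now {T, U, V}.
Read 'b': T→{U}, U→{S}, V→∅; union {S, U}; ε-closure = {S, U, V}.
Read 'c': S→{T, U, V}, U→{T}, V→∅; now {T, U, V}.
Read 'c': T→{W}, U→{T}, V→∅; union {T, W}; ε-closure = {S, T, W}.
Read 'c': S→{T, U, V}, T→{W}, W→∅; union {T, U, V, W}; ε-closure = {S, T, U, V, W}.
That set has 5 states.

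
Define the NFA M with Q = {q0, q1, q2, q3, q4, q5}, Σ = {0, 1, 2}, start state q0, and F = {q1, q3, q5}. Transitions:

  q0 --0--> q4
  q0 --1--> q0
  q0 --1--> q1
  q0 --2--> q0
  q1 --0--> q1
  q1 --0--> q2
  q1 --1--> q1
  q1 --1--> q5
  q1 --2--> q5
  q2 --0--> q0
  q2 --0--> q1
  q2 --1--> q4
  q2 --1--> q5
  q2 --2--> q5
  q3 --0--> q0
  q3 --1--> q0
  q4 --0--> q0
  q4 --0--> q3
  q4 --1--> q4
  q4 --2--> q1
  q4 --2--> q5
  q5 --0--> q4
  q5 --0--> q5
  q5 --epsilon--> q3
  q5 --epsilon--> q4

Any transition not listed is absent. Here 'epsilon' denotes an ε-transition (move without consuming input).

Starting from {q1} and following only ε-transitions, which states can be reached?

{q1}

Begin with {q1}.
No ε-moves leave this set, so the closure equals the set itself.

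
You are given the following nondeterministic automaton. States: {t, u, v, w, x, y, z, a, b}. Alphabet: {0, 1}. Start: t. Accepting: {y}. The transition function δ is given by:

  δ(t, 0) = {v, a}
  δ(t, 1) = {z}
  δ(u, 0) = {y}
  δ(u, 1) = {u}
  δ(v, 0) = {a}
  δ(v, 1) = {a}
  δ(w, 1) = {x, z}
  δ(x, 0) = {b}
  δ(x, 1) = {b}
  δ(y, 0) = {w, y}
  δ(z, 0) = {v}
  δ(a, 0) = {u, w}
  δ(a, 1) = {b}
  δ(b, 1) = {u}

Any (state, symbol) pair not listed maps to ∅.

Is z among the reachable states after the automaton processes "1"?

Start in {t}.
Read '1': t→{z}; now {z}.
State z is in {z}.

Yes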